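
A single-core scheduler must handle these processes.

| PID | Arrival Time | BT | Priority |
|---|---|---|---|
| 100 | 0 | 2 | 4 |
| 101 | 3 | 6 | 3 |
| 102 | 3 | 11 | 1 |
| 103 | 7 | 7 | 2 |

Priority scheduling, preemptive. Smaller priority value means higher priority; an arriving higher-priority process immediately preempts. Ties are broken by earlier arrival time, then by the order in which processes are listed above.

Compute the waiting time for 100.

0

Gantt: | 100 0-2 | idle 2-3 | 102 3-14 | 103 14-21 | 101 21-27 |
Completion: 100=2  101=27  102=14  103=21
Waiting(100) = turnaround − burst = 2 − 2 = 0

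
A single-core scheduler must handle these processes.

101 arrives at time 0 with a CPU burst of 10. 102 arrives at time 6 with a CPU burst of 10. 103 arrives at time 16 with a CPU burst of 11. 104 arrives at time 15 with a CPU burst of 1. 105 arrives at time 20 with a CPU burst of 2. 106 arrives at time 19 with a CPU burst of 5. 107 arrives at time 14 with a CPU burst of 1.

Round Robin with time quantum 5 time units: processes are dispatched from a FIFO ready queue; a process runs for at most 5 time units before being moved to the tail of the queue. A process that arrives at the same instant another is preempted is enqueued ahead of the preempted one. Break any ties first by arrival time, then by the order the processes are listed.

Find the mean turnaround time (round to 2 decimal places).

11.57

Gantt: | 101 0-10 | 102 10-15 | 107 15-16 | 104 16-17 | 102 17-22 | 103 22-27 | 106 27-32 | 105 32-34 | 103 34-40 |
Completion: 101=10  102=22  103=40  104=17  105=34  106=32  107=16
Turnaround (C−A): 101=10  102=16  103=24  104=2  105=14  106=13  107=2
Turnaround times: 101=10, 102=16, 103=24, 104=2, 105=14, 106=13, 107=2
Average turnaround = (10+16+24+2+14+13+2) / 7 = 81/7 = 11.57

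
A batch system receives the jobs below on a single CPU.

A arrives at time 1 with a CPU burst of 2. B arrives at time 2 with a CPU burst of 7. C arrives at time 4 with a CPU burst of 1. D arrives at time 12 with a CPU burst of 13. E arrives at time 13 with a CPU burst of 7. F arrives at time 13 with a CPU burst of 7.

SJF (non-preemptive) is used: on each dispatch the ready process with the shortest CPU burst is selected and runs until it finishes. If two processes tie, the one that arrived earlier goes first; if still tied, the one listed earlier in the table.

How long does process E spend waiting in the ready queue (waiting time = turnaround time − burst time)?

Timeline: | idle 0-1 | A 1-3 | B 3-10 | C 10-11 | idle 11-12 | D 12-25 | E 25-32 | F 32-39 |
Completion: A=3  B=10  C=11  D=25  E=32  F=39
Waiting(E) = turnaround − burst = 19 − 7 = 12

12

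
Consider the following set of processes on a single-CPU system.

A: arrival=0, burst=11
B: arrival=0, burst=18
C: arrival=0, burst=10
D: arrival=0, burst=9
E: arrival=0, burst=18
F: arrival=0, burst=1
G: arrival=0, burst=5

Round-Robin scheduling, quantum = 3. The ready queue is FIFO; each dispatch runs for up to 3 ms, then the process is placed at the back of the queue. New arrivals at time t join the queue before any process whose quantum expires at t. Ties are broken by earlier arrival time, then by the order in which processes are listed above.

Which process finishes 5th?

Timeline: | A 0-3 | B 3-6 | C 6-9 | D 9-12 | E 12-15 | F 15-16 | G 16-19 | A 19-22 | B 22-25 | C 25-28 | D 28-31 | E 31-34 | G 34-36 | A 36-39 | B 39-42 | C 42-45 | D 45-48 | E 48-51 | A 51-53 | B 53-56 | C 56-57 | E 57-60 | B 60-63 | E 63-66 | B 66-69 | E 69-72 |
Completion: A=53  B=69  C=57  D=48  E=72  F=16  G=36
Turnaround (C−A): A=53  B=69  C=57  D=48  E=72  F=16  G=36
Finish order: F → G → D → A → C → B → E

C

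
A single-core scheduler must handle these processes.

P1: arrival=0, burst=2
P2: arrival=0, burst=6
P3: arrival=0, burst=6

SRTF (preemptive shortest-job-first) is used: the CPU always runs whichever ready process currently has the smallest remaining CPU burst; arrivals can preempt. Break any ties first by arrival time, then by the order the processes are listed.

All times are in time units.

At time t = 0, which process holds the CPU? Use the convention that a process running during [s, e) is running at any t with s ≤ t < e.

Schedule: | P1 0-2 | P2 2-8 | P3 8-14 |
Completion: P1=2  P2=8  P3=14
Turnaround (C−A): P1=2  P2=8  P3=14

P1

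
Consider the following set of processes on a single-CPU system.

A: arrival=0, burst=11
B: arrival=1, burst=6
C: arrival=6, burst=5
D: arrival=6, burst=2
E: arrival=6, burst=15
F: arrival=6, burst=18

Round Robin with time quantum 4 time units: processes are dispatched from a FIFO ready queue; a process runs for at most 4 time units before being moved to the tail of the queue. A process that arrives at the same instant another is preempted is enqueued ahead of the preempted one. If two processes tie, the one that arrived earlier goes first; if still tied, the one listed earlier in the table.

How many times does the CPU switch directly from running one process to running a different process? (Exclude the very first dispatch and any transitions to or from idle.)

15

Gantt: | A 0-4 | B 4-8 | A 8-12 | C 12-16 | D 16-18 | E 18-22 | F 22-26 | B 26-28 | A 28-31 | C 31-32 | E 32-36 | F 36-40 | E 40-44 | F 44-48 | E 48-51 | F 51-57 |
Completion: A=31  B=28  C=32  D=18  E=51  F=57
Turnaround (C−A): A=31  B=27  C=26  D=12  E=45  F=51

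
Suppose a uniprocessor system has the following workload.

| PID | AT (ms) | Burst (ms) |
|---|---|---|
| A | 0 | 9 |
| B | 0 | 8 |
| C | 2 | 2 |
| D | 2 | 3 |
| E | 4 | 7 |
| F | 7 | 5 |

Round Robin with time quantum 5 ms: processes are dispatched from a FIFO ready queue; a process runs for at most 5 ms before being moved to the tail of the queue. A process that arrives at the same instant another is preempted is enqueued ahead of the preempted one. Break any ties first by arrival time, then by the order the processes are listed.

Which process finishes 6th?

E

Gantt: | A 0-5 | B 5-10 | C 10-12 | D 12-15 | E 15-20 | A 20-24 | F 24-29 | B 29-32 | E 32-34 |
Completion: A=24  B=32  C=12  D=15  E=34  F=29
Turnaround (C−A): A=24  B=32  C=10  D=13  E=30  F=22
Finish order: C → D → A → F → B → E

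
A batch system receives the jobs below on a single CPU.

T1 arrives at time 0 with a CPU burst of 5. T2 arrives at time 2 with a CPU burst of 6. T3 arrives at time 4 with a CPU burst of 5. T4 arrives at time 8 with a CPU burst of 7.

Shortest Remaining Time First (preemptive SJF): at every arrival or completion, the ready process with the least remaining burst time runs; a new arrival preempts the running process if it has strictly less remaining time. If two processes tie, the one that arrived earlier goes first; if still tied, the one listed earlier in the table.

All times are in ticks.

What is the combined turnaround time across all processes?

40

Schedule: | T1 0-5 | T3 5-10 | T2 10-16 | T4 16-23 |
Completion: T1=5  T2=16  T3=10  T4=23
Turnaround (C−A): T1=5  T2=14  T3=6  T4=15
Turnaround = completion − arrival: T1=5, T2=14, T3=6, T4=15
Total turnaround = 5 + 14 + 6 + 15 = 40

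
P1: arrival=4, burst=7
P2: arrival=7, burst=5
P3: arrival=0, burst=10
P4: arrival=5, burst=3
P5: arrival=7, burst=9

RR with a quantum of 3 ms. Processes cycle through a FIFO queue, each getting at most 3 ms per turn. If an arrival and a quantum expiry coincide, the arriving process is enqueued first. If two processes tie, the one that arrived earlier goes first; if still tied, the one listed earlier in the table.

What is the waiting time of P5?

Schedule: | P3 0-6 | P1 6-9 | P4 9-12 | P3 12-15 | P2 15-18 | P5 18-21 | P1 21-24 | P3 24-25 | P2 25-27 | P5 27-30 | P1 30-31 | P5 31-34 |
Completion: P1=31  P2=27  P3=25  P4=12  P5=34
Turnaround (C−A): P1=27  P2=20  P3=25  P4=7  P5=27
Waiting(P5) = turnaround − burst = 27 − 9 = 18

18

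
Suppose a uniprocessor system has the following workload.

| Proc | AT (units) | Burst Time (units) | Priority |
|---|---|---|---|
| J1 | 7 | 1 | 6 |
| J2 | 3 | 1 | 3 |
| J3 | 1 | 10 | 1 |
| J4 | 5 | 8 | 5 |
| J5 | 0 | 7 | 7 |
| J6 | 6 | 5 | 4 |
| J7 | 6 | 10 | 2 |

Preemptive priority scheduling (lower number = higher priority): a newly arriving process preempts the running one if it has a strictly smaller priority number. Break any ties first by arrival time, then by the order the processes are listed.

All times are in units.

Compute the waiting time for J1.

Gantt: | J5 0-1 | J3 1-11 | J7 11-21 | J2 21-22 | J6 22-27 | J4 27-35 | J1 35-36 | J5 36-42 |
Completion: J1=36  J2=22  J3=11  J4=35  J5=42  J6=27  J7=21
Turnaround (C−A): J1=29  J2=19  J3=10  J4=30  J5=42  J6=21  J7=15
Waiting(J1) = turnaround − burst = 29 − 1 = 28

28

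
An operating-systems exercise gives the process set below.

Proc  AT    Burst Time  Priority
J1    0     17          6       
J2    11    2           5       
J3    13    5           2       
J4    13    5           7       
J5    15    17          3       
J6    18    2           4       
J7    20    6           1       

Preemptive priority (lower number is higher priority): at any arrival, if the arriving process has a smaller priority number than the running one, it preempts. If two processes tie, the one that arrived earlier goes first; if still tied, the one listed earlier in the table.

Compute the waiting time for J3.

Gantt: | J1 0-11 | J2 11-13 | J3 13-18 | J5 18-20 | J7 20-26 | J5 26-41 | J6 41-43 | J1 43-49 | J4 49-54 |
Completion: J1=49  J2=13  J3=18  J4=54  J5=41  J6=43  J7=26
Turnaround (C−A): J1=49  J2=2  J3=5  J4=41  J5=26  J6=25  J7=6
Waiting(J3) = turnaround − burst = 5 − 5 = 0

0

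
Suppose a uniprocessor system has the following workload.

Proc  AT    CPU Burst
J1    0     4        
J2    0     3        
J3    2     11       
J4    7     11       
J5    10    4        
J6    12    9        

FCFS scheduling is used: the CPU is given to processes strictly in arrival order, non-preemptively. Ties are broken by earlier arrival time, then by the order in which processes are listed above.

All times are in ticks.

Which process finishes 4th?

J4

Schedule: | J1 0-4 | J2 4-7 | J3 7-18 | J4 18-29 | J5 29-33 | J6 33-42 |
Completion: J1=4  J2=7  J3=18  J4=29  J5=33  J6=42
Turnaround (C−A): J1=4  J2=7  J3=16  J4=22  J5=23  J6=30
Finish order: J1 → J2 → J3 → J4 → J5 → J6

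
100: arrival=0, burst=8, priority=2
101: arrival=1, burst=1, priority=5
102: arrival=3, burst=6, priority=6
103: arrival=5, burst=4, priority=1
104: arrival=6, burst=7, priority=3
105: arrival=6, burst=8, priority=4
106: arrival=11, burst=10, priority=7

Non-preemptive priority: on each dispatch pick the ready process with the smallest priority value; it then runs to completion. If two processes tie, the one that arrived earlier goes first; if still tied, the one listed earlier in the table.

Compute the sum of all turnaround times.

Gantt: | 100 0-8 | 103 8-12 | 104 12-19 | 105 19-27 | 101 27-28 | 102 28-34 | 106 34-44 |
Completion: 100=8  101=28  102=34  103=12  104=19  105=27  106=44
Turnaround = completion − arrival: 100=8, 101=27, 102=31, 103=7, 104=13, 105=21, 106=33
Total turnaround = 8 + 27 + 31 + 7 + 13 + 21 + 33 = 140

140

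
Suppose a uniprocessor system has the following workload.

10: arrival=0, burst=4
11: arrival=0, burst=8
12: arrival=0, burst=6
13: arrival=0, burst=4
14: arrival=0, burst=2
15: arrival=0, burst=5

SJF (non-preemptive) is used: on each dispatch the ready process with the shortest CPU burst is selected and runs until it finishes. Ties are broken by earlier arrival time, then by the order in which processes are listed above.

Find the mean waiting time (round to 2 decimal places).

9.00

Gantt: | 14 0-2 | 10 2-6 | 13 6-10 | 15 10-15 | 12 15-21 | 11 21-29 |
Completion: 10=6  11=29  12=21  13=10  14=2  15=15
Turnaround (C−A): 10=6  11=29  12=21  13=10  14=2  15=15
Waiting times: 10=2, 11=21, 12=15, 13=6, 14=0, 15=10
Average waiting = (2+21+15+6+0+10) / 6 = 54/6 = 9.00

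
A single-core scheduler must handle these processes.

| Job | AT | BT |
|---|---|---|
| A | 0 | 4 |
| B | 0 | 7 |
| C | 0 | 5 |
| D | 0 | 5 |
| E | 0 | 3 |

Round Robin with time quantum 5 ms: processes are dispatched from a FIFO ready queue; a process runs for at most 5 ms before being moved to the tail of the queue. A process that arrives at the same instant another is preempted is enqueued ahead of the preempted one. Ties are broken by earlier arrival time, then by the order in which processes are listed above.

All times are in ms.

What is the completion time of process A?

Schedule: | A 0-4 | B 4-9 | C 9-14 | D 14-19 | E 19-22 | B 22-24 |
Completion: A=4  B=24  C=14  D=19  E=22

4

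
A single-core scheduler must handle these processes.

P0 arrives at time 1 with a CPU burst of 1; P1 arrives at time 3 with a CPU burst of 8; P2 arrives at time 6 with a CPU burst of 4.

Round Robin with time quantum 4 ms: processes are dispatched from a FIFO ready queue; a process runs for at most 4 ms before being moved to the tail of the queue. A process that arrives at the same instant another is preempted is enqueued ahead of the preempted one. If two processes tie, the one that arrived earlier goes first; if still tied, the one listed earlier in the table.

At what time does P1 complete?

Gantt: | idle 0-1 | P0 1-2 | idle 2-3 | P1 3-7 | P2 7-11 | P1 11-15 |
Completion: P0=2  P1=15  P2=11
Turnaround (C−A): P0=1  P1=12  P2=5

15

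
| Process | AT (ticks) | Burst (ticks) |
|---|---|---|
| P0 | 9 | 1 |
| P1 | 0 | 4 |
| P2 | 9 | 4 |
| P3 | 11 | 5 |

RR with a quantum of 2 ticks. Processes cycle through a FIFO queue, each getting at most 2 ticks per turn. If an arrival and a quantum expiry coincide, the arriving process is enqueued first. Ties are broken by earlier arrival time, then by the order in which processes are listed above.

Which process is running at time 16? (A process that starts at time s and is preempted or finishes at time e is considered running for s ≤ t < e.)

Timeline: | P1 0-4 | idle 4-9 | P0 9-10 | P2 10-12 | P3 12-14 | P2 14-16 | P3 16-19 |
Completion: P0=10  P1=4  P2=16  P3=19
Turnaround (C−A): P0=1  P1=4  P2=7  P3=8

P3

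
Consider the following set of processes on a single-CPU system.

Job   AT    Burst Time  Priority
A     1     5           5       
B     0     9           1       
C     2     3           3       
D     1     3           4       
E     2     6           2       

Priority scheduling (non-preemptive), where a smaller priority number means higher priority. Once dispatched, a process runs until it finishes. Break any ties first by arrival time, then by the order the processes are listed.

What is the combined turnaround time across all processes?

83

Timeline: | B 0-9 | E 9-15 | C 15-18 | D 18-21 | A 21-26 |
Completion: A=26  B=9  C=18  D=21  E=15
Turnaround (C−A): A=25  B=9  C=16  D=20  E=13
Turnaround = completion − arrival: A=25, B=9, C=16, D=20, E=13
Total turnaround = 25 + 9 + 16 + 20 + 13 = 83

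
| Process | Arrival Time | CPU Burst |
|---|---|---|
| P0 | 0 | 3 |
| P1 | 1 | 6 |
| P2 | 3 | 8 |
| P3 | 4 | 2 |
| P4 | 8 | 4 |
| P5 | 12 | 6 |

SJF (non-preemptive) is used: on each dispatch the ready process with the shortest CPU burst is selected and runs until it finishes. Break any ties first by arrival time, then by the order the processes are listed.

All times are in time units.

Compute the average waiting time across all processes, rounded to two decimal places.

Schedule: | P0 0-3 | P1 3-9 | P3 9-11 | P4 11-15 | P5 15-21 | P2 21-29 |
Completion: P0=3  P1=9  P2=29  P3=11  P4=15  P5=21
Waiting times: P0=0, P1=2, P2=18, P3=5, P4=3, P5=3
Average waiting = (0+2+18+5+3+3) / 6 = 31/6 = 5.17

5.17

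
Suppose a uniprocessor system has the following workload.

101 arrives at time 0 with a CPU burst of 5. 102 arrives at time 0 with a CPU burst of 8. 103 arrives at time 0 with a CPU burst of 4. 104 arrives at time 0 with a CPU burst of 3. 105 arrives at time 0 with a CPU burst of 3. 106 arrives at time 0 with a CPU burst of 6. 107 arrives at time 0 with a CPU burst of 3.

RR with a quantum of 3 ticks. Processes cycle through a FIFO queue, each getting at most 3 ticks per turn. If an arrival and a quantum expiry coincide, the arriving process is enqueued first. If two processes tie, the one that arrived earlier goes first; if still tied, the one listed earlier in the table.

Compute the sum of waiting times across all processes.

128

Timeline: | 101 0-3 | 102 3-6 | 103 6-9 | 104 9-12 | 105 12-15 | 106 15-18 | 107 18-21 | 101 21-23 | 102 23-26 | 103 26-27 | 106 27-30 | 102 30-32 |
Completion: 101=23  102=32  103=27  104=12  105=15  106=30  107=21
Turnaround (C−A): 101=23  102=32  103=27  104=12  105=15  106=30  107=21
Waiting = turnaround − burst: 101=18, 102=24, 103=23, 104=9, 105=12, 106=24, 107=18
Total waiting = 18 + 24 + 23 + 9 + 12 + 24 + 18 = 128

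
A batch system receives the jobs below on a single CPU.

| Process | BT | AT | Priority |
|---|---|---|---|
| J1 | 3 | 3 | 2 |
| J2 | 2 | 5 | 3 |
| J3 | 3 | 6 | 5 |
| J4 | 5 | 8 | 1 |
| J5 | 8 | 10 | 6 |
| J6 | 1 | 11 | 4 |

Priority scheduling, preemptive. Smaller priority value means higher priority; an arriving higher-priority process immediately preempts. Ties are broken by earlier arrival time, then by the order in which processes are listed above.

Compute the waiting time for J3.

Schedule: | idle 0-3 | J1 3-6 | J2 6-8 | J4 8-13 | J6 13-14 | J3 14-17 | J5 17-25 |
Completion: J1=6  J2=8  J3=17  J4=13  J5=25  J6=14
Turnaround (C−A): J1=3  J2=3  J3=11  J4=5  J5=15  J6=3
Waiting(J3) = turnaround − burst = 11 − 3 = 8

8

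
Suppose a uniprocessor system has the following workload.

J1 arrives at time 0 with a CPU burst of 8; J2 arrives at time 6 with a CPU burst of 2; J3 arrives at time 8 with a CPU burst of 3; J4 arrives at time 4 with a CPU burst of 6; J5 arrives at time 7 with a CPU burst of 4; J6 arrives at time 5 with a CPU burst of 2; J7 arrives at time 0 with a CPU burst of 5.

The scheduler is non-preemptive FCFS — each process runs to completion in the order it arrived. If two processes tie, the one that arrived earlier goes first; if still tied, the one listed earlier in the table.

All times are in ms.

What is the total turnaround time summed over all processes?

111

Gantt: | J1 0-8 | J7 8-13 | J4 13-19 | J6 19-21 | J2 21-23 | J5 23-27 | J3 27-30 |
Completion: J1=8  J2=23  J3=30  J4=19  J5=27  J6=21  J7=13
Turnaround (C−A): J1=8  J2=17  J3=22  J4=15  J5=20  J6=16  J7=13
Turnaround = completion − arrival: J1=8, J2=17, J3=22, J4=15, J5=20, J6=16, J7=13
Total turnaround = 8 + 17 + 22 + 15 + 20 + 16 + 13 = 111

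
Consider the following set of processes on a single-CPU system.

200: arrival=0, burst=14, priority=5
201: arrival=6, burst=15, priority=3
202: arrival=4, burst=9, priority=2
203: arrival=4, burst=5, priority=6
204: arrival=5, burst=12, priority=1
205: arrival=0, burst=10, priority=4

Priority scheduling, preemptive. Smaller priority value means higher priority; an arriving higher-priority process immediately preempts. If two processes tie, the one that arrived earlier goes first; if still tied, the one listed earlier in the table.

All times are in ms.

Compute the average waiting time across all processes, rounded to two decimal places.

28.17

Schedule: | 205 0-4 | 202 4-5 | 204 5-17 | 202 17-25 | 201 25-40 | 205 40-46 | 200 46-60 | 203 60-65 |
Completion: 200=60  201=40  202=25  203=65  204=17  205=46
Turnaround (C−A): 200=60  201=34  202=21  203=61  204=12  205=46
Waiting times: 200=46, 201=19, 202=12, 203=56, 204=0, 205=36
Average waiting = (46+19+12+56+0+36) / 6 = 169/6 = 28.17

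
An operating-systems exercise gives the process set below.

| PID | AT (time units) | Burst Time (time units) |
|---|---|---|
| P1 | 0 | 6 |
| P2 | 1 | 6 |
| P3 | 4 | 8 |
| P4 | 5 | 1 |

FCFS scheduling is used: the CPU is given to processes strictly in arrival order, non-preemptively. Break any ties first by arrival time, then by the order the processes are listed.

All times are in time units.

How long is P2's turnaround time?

Gantt: | P1 0-6 | P2 6-12 | P3 12-20 | P4 20-21 |
Completion: P1=6  P2=12  P3=20  P4=21
Turnaround(P2) = completion − arrival = 12 − 1 = 11

11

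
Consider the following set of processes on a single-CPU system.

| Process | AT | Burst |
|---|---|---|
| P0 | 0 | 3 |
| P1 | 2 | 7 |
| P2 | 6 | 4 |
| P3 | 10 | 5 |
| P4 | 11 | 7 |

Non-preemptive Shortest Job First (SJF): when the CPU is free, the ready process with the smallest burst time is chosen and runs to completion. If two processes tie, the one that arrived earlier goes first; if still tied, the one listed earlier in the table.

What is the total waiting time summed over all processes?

Schedule: | P0 0-3 | P1 3-10 | P2 10-14 | P3 14-19 | P4 19-26 |
Completion: P0=3  P1=10  P2=14  P3=19  P4=26
Waiting = turnaround − burst: P0=0, P1=1, P2=4, P3=4, P4=8
Total waiting = 0 + 1 + 4 + 4 + 8 = 17

17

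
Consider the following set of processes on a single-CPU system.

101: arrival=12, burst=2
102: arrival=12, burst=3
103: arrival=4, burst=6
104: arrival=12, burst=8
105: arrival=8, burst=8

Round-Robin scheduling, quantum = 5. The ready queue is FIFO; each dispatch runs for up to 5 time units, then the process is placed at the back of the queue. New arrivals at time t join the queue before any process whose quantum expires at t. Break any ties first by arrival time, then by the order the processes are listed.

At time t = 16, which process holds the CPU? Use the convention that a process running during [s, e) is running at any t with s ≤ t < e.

101

Schedule: | idle 0-4 | 103 4-9 | 105 9-14 | 103 14-15 | 101 15-17 | 102 17-20 | 104 20-25 | 105 25-28 | 104 28-31 |
Completion: 101=17  102=20  103=15  104=31  105=28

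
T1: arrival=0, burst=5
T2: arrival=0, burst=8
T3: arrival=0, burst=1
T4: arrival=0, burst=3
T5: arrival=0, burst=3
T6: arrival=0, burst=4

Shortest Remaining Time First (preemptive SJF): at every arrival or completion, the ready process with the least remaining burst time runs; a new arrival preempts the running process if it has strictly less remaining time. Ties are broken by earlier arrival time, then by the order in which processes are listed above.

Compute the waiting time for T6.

Timeline: | T3 0-1 | T4 1-4 | T5 4-7 | T6 7-11 | T1 11-16 | T2 16-24 |
Completion: T1=16  T2=24  T3=1  T4=4  T5=7  T6=11
Turnaround (C−A): T1=16  T2=24  T3=1  T4=4  T5=7  T6=11
Waiting(T6) = turnaround − burst = 11 − 4 = 7

7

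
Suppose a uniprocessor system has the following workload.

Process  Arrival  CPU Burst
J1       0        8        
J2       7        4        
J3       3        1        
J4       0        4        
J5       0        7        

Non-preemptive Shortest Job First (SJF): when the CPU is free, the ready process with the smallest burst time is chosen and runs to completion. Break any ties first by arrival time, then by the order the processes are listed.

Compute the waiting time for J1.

16

Schedule: | J4 0-4 | J3 4-5 | J5 5-12 | J2 12-16 | J1 16-24 |
Completion: J1=24  J2=16  J3=5  J4=4  J5=12
Waiting(J1) = turnaround − burst = 24 − 8 = 16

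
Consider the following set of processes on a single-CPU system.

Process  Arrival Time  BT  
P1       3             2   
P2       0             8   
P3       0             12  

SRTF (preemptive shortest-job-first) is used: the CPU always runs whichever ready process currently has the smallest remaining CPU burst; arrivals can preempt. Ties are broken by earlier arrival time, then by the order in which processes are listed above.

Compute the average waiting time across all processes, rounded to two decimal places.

Gantt: | P2 0-3 | P1 3-5 | P2 5-10 | P3 10-22 |
Completion: P1=5  P2=10  P3=22
Waiting times: P1=0, P2=2, P3=10
Average waiting = (0+2+10) / 3 = 12/3 = 4.00

4.00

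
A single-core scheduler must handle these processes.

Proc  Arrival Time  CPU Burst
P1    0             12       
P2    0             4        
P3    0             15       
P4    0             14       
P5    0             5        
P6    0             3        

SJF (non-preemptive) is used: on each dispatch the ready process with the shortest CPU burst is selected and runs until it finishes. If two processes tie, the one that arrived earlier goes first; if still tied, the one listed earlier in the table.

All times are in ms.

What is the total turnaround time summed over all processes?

Schedule: | P6 0-3 | P2 3-7 | P5 7-12 | P1 12-24 | P4 24-38 | P3 38-53 |
Completion: P1=24  P2=7  P3=53  P4=38  P5=12  P6=3
Turnaround = completion − arrival: P1=24, P2=7, P3=53, P4=38, P5=12, P6=3
Total turnaround = 24 + 7 + 53 + 38 + 12 + 3 = 137

137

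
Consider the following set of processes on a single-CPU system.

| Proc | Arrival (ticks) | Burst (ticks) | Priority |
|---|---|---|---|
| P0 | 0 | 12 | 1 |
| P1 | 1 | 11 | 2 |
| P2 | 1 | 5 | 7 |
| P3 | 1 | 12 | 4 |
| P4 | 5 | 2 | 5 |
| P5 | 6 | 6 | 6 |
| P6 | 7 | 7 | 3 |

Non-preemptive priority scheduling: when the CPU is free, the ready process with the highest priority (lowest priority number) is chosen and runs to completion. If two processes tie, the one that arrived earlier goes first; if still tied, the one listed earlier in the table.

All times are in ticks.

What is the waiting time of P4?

37

Schedule: | P0 0-12 | P1 12-23 | P6 23-30 | P3 30-42 | P4 42-44 | P5 44-50 | P2 50-55 |
Completion: P0=12  P1=23  P2=55  P3=42  P4=44  P5=50  P6=30
Waiting(P4) = turnaround − burst = 39 − 2 = 37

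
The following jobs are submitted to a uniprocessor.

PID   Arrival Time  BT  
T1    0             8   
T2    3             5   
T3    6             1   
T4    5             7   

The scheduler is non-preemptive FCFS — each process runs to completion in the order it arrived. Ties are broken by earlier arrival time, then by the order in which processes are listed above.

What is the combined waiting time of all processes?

Timeline: | T1 0-8 | T2 8-13 | T4 13-20 | T3 20-21 |
Completion: T1=8  T2=13  T3=21  T4=20
Waiting = turnaround − burst: T1=0, T2=5, T3=14, T4=8
Total waiting = 0 + 5 + 14 + 8 = 27

27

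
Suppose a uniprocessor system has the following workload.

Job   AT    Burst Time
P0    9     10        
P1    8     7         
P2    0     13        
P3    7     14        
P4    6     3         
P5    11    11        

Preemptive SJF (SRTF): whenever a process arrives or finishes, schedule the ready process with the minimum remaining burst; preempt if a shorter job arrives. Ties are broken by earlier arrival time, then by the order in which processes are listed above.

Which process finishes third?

Schedule: | P2 0-6 | P4 6-9 | P2 9-16 | P1 16-23 | P0 23-33 | P5 33-44 | P3 44-58 |
Completion: P0=33  P1=23  P2=16  P3=58  P4=9  P5=44
Turnaround (C−A): P0=24  P1=15  P2=16  P3=51  P4=3  P5=33
Finish order: P4 → P2 → P1 → P0 → P5 → P3

P1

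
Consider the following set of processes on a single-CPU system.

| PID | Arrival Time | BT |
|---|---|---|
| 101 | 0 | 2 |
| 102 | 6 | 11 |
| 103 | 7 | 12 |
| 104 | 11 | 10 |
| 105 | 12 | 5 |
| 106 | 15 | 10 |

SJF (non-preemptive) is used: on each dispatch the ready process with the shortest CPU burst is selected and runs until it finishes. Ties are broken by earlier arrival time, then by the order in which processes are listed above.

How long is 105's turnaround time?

Schedule: | 101 0-2 | idle 2-6 | 102 6-17 | 105 17-22 | 104 22-32 | 106 32-42 | 103 42-54 |
Completion: 101=2  102=17  103=54  104=32  105=22  106=42
Turnaround(105) = completion − arrival = 22 − 12 = 10

10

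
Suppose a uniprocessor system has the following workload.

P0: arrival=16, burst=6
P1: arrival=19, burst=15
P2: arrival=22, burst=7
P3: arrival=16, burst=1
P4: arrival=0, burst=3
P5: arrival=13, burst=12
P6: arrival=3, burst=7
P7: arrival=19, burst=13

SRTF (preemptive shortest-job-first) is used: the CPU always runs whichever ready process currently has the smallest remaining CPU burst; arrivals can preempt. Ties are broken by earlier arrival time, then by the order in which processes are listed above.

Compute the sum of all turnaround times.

133

Schedule: | P4 0-3 | P6 3-10 | idle 10-13 | P5 13-16 | P3 16-17 | P0 17-23 | P2 23-30 | P5 30-39 | P7 39-52 | P1 52-67 |
Completion: P0=23  P1=67  P2=30  P3=17  P4=3  P5=39  P6=10  P7=52
Turnaround (C−A): P0=7  P1=48  P2=8  P3=1  P4=3  P5=26  P6=7  P7=33
Turnaround = completion − arrival: P0=7, P1=48, P2=8, P3=1, P4=3, P5=26, P6=7, P7=33
Total turnaround = 7 + 48 + 8 + 1 + 3 + 26 + 7 + 33 = 133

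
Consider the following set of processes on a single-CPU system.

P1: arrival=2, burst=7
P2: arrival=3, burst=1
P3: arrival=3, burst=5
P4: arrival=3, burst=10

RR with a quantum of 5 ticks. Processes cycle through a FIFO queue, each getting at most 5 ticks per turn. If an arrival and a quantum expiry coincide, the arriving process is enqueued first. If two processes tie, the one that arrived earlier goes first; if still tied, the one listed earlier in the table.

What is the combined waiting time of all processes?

Timeline: | idle 0-2 | P1 2-7 | P2 7-8 | P3 8-13 | P4 13-18 | P1 18-20 | P4 20-25 |
Completion: P1=20  P2=8  P3=13  P4=25
Waiting = turnaround − burst: P1=11, P2=4, P3=5, P4=12
Total waiting = 11 + 4 + 5 + 12 = 32

32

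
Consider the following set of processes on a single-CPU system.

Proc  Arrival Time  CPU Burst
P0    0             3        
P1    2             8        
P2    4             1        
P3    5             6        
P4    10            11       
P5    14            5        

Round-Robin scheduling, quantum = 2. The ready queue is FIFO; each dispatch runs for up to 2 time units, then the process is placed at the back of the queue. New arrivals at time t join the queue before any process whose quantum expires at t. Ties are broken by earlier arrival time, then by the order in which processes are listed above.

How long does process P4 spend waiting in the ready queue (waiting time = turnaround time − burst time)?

13

Schedule: | P0 0-2 | P1 2-4 | P0 4-5 | P2 5-6 | P1 6-8 | P3 8-10 | P1 10-12 | P4 12-14 | P3 14-16 | P1 16-18 | P5 18-20 | P4 20-22 | P3 22-24 | P5 24-26 | P4 26-28 | P5 28-29 | P4 29-34 |
Completion: P0=5  P1=18  P2=6  P3=24  P4=34  P5=29
Waiting(P4) = turnaround − burst = 24 − 11 = 13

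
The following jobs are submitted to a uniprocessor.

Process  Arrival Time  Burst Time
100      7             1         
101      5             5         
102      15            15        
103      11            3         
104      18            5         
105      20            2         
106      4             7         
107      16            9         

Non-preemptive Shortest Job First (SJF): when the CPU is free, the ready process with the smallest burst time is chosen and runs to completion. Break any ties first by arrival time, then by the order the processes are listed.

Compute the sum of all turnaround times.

98

Gantt: | idle 0-4 | 106 4-11 | 100 11-12 | 103 12-15 | 101 15-20 | 105 20-22 | 104 22-27 | 107 27-36 | 102 36-51 |
Completion: 100=12  101=20  102=51  103=15  104=27  105=22  106=11  107=36
Turnaround (C−A): 100=5  101=15  102=36  103=4  104=9  105=2  106=7  107=20
Turnaround = completion − arrival: 100=5, 101=15, 102=36, 103=4, 104=9, 105=2, 106=7, 107=20
Total turnaround = 5 + 15 + 36 + 4 + 9 + 2 + 7 + 20 = 98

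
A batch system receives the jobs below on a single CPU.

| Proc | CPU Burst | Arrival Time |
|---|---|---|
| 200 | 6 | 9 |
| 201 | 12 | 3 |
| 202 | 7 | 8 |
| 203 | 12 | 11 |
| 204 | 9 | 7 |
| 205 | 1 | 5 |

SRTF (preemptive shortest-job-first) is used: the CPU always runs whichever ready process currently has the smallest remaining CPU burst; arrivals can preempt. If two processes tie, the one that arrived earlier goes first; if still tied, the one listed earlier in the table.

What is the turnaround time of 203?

39

Schedule: | idle 0-3 | 201 3-5 | 205 5-6 | 201 6-8 | 202 8-15 | 200 15-21 | 201 21-29 | 204 29-38 | 203 38-50 |
Completion: 200=21  201=29  202=15  203=50  204=38  205=6
Turnaround (C−A): 200=12  201=26  202=7  203=39  204=31  205=1
Turnaround(203) = completion − arrival = 50 − 11 = 39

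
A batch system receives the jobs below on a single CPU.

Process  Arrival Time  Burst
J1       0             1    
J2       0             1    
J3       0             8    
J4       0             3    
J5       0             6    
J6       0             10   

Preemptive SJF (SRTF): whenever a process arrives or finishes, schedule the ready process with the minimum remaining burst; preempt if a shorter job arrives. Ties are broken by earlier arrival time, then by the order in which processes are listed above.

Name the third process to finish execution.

J4

Schedule: | J1 0-1 | J2 1-2 | J4 2-5 | J5 5-11 | J3 11-19 | J6 19-29 |
Completion: J1=1  J2=2  J3=19  J4=5  J5=11  J6=29
Turnaround (C−A): J1=1  J2=2  J3=19  J4=5  J5=11  J6=29
Finish order: J1 → J2 → J4 → J5 → J3 → J6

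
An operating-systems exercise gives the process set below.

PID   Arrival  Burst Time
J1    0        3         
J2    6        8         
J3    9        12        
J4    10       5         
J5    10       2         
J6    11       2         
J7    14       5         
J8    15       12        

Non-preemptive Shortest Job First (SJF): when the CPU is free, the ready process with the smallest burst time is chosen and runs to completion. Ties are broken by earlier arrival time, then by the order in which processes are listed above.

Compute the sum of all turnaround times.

Timeline: | J1 0-3 | idle 3-6 | J2 6-14 | J5 14-16 | J6 16-18 | J4 18-23 | J7 23-28 | J3 28-40 | J8 40-52 |
Completion: J1=3  J2=14  J3=40  J4=23  J5=16  J6=18  J7=28  J8=52
Turnaround = completion − arrival: J1=3, J2=8, J3=31, J4=13, J5=6, J6=7, J7=14, J8=37
Total turnaround = 3 + 8 + 31 + 13 + 6 + 7 + 14 + 37 = 119

119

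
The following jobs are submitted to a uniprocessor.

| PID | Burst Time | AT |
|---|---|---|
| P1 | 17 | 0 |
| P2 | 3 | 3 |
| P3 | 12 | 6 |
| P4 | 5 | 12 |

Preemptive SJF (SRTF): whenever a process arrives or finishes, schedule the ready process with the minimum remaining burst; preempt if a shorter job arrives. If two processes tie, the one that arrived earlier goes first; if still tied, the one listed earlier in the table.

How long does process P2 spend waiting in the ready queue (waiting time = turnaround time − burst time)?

Timeline: | P1 0-3 | P2 3-6 | P3 6-12 | P4 12-17 | P3 17-23 | P1 23-37 |
Completion: P1=37  P2=6  P3=23  P4=17
Waiting(P2) = turnaround − burst = 3 − 3 = 0

0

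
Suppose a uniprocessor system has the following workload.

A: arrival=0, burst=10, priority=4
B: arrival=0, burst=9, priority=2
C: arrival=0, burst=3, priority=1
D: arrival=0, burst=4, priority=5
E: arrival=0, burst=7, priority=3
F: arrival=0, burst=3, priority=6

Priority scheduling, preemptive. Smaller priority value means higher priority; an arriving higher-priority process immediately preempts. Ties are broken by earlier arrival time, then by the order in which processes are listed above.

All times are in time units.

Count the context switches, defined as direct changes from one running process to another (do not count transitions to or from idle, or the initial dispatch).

5

Schedule: | C 0-3 | B 3-12 | E 12-19 | A 19-29 | D 29-33 | F 33-36 |
Completion: A=29  B=12  C=3  D=33  E=19  F=36
Turnaround (C−A): A=29  B=12  C=3  D=33  E=19  F=36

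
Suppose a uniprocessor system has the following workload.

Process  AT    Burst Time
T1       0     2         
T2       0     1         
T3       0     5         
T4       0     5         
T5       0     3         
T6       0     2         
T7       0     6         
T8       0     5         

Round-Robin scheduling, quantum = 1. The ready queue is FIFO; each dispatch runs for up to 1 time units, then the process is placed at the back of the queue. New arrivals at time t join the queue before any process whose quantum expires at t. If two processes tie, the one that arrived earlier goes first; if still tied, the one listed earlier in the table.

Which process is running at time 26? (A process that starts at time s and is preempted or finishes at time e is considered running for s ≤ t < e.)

T7

Timeline: | T1 0-1 | T2 1-2 | T3 2-3 | T4 3-4 | T5 4-5 | T6 5-6 | T7 6-7 | T8 7-8 | T1 8-9 | T3 9-10 | T4 10-11 | T5 11-12 | T6 12-13 | T7 13-14 | T8 14-15 | T3 15-16 | T4 16-17 | T5 17-18 | T7 18-19 | T8 19-20 | T3 20-21 | T4 21-22 | T7 22-23 | T8 23-24 | T3 24-25 | T4 25-26 | T7 26-27 | T8 27-28 | T7 28-29 |
Completion: T1=9  T2=2  T3=25  T4=26  T5=18  T6=13  T7=29  T8=28
Turnaround (C−A): T1=9  T2=2  T3=25  T4=26  T5=18  T6=13  T7=29  T8=28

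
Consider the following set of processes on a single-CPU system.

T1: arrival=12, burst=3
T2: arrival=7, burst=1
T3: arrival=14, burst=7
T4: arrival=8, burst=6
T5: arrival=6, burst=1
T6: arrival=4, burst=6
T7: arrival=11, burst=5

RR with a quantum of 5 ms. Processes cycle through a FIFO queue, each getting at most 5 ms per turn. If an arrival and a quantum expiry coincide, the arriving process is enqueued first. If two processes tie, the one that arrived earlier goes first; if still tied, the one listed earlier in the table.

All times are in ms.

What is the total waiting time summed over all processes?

58

Timeline: | idle 0-4 | T6 4-9 | T5 9-10 | T2 10-11 | T4 11-16 | T6 16-17 | T7 17-22 | T1 22-25 | T3 25-30 | T4 30-31 | T3 31-33 |
Completion: T1=25  T2=11  T3=33  T4=31  T5=10  T6=17  T7=22
Waiting = turnaround − burst: T1=10, T2=3, T3=12, T4=17, T5=3, T6=7, T7=6
Total waiting = 10 + 3 + 12 + 17 + 3 + 7 + 6 = 58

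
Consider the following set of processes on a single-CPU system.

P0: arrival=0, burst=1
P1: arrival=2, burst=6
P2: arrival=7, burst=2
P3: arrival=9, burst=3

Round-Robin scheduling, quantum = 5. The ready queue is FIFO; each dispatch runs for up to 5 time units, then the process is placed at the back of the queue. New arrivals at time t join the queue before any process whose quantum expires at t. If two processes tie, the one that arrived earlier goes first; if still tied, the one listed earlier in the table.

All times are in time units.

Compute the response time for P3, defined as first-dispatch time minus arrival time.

1

Schedule: | P0 0-1 | idle 1-2 | P1 2-7 | P2 7-9 | P1 9-10 | P3 10-13 |
Completion: P0=1  P1=10  P2=9  P3=13
Response(P3) = first start − arrival = 10 − 9 = 1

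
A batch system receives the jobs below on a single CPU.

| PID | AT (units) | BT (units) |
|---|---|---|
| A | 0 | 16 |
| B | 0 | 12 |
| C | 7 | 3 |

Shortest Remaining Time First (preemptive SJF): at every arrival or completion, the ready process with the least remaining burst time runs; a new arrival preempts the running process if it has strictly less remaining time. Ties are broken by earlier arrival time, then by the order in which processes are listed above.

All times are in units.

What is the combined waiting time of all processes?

18

Timeline: | B 0-7 | C 7-10 | B 10-15 | A 15-31 |
Completion: A=31  B=15  C=10
Waiting = turnaround − burst: A=15, B=3, C=0
Total waiting = 15 + 3 + 0 = 18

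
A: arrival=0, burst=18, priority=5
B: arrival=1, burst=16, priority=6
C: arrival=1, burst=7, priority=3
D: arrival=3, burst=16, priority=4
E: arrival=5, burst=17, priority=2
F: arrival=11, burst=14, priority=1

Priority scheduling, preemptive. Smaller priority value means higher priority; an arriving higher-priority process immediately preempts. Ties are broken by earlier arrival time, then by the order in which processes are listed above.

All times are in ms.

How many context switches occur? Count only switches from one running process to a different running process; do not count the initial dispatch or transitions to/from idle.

8

Timeline: | A 0-1 | C 1-5 | E 5-11 | F 11-25 | E 25-36 | C 36-39 | D 39-55 | A 55-72 | B 72-88 |
Completion: A=72  B=88  C=39  D=55  E=36  F=25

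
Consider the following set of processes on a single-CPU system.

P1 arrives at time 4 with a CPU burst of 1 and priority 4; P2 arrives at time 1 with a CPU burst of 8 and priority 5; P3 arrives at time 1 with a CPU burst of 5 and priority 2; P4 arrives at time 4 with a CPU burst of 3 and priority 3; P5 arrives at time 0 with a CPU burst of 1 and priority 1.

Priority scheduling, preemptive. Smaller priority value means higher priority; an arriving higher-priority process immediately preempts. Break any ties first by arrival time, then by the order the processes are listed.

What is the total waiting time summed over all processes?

16

Gantt: | P5 0-1 | P3 1-6 | P4 6-9 | P1 9-10 | P2 10-18 |
Completion: P1=10  P2=18  P3=6  P4=9  P5=1
Turnaround (C−A): P1=6  P2=17  P3=5  P4=5  P5=1
Waiting = turnaround − burst: P1=5, P2=9, P3=0, P4=2, P5=0
Total waiting = 5 + 9 + 0 + 2 + 0 = 16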